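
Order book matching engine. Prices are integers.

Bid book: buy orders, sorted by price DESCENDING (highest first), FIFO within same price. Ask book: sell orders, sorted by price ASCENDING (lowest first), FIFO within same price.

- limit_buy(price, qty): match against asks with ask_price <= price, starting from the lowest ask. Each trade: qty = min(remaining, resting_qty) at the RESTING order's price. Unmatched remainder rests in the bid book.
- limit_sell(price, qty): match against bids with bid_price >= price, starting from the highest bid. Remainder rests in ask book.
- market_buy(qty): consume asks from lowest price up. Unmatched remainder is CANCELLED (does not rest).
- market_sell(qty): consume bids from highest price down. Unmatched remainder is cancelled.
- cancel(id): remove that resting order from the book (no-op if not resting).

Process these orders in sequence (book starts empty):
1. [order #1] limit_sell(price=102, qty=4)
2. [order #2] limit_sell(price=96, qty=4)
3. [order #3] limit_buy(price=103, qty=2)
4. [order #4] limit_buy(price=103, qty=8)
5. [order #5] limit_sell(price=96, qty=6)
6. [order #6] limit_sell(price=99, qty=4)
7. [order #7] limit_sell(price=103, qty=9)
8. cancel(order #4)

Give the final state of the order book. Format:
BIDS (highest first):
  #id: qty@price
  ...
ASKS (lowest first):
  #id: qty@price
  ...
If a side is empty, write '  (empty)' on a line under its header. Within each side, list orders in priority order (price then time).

Answer: BIDS (highest first):
  (empty)
ASKS (lowest first):
  #5: 4@96
  #6: 4@99
  #7: 9@103

Derivation:
After op 1 [order #1] limit_sell(price=102, qty=4): fills=none; bids=[-] asks=[#1:4@102]
After op 2 [order #2] limit_sell(price=96, qty=4): fills=none; bids=[-] asks=[#2:4@96 #1:4@102]
After op 3 [order #3] limit_buy(price=103, qty=2): fills=#3x#2:2@96; bids=[-] asks=[#2:2@96 #1:4@102]
After op 4 [order #4] limit_buy(price=103, qty=8): fills=#4x#2:2@96 #4x#1:4@102; bids=[#4:2@103] asks=[-]
After op 5 [order #5] limit_sell(price=96, qty=6): fills=#4x#5:2@103; bids=[-] asks=[#5:4@96]
After op 6 [order #6] limit_sell(price=99, qty=4): fills=none; bids=[-] asks=[#5:4@96 #6:4@99]
After op 7 [order #7] limit_sell(price=103, qty=9): fills=none; bids=[-] asks=[#5:4@96 #6:4@99 #7:9@103]
After op 8 cancel(order #4): fills=none; bids=[-] asks=[#5:4@96 #6:4@99 #7:9@103]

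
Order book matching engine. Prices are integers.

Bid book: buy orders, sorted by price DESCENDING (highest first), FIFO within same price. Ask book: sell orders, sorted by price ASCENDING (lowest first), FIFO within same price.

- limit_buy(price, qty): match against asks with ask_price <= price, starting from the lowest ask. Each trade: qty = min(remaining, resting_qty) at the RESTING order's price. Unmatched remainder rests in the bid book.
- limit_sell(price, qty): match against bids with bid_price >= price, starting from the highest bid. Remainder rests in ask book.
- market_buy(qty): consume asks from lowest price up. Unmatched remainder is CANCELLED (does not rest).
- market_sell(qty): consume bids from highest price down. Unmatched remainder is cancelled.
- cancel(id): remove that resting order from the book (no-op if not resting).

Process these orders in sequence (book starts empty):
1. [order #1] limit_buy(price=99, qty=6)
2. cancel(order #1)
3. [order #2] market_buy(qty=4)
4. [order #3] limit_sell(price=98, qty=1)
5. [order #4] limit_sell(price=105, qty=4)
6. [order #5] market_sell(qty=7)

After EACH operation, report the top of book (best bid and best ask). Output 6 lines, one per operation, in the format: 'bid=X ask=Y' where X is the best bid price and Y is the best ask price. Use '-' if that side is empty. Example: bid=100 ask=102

After op 1 [order #1] limit_buy(price=99, qty=6): fills=none; bids=[#1:6@99] asks=[-]
After op 2 cancel(order #1): fills=none; bids=[-] asks=[-]
After op 3 [order #2] market_buy(qty=4): fills=none; bids=[-] asks=[-]
After op 4 [order #3] limit_sell(price=98, qty=1): fills=none; bids=[-] asks=[#3:1@98]
After op 5 [order #4] limit_sell(price=105, qty=4): fills=none; bids=[-] asks=[#3:1@98 #4:4@105]
After op 6 [order #5] market_sell(qty=7): fills=none; bids=[-] asks=[#3:1@98 #4:4@105]

Answer: bid=99 ask=-
bid=- ask=-
bid=- ask=-
bid=- ask=98
bid=- ask=98
bid=- ask=98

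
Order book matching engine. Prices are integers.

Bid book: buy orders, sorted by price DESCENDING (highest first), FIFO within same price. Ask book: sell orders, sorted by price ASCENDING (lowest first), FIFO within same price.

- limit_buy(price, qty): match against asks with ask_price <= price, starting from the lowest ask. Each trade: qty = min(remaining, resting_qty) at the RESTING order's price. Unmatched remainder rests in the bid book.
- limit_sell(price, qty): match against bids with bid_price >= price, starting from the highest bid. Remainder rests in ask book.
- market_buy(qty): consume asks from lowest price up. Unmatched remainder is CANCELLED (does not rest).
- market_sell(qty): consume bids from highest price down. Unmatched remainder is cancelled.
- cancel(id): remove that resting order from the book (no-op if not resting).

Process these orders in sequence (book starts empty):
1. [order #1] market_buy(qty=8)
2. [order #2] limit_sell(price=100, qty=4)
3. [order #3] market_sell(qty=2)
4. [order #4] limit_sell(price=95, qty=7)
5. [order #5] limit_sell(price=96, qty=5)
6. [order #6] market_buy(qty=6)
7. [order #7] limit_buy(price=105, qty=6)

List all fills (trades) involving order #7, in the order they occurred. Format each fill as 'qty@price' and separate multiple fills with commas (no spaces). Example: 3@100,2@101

After op 1 [order #1] market_buy(qty=8): fills=none; bids=[-] asks=[-]
After op 2 [order #2] limit_sell(price=100, qty=4): fills=none; bids=[-] asks=[#2:4@100]
After op 3 [order #3] market_sell(qty=2): fills=none; bids=[-] asks=[#2:4@100]
After op 4 [order #4] limit_sell(price=95, qty=7): fills=none; bids=[-] asks=[#4:7@95 #2:4@100]
After op 5 [order #5] limit_sell(price=96, qty=5): fills=none; bids=[-] asks=[#4:7@95 #5:5@96 #2:4@100]
After op 6 [order #6] market_buy(qty=6): fills=#6x#4:6@95; bids=[-] asks=[#4:1@95 #5:5@96 #2:4@100]
After op 7 [order #7] limit_buy(price=105, qty=6): fills=#7x#4:1@95 #7x#5:5@96; bids=[-] asks=[#2:4@100]

Answer: 1@95,5@96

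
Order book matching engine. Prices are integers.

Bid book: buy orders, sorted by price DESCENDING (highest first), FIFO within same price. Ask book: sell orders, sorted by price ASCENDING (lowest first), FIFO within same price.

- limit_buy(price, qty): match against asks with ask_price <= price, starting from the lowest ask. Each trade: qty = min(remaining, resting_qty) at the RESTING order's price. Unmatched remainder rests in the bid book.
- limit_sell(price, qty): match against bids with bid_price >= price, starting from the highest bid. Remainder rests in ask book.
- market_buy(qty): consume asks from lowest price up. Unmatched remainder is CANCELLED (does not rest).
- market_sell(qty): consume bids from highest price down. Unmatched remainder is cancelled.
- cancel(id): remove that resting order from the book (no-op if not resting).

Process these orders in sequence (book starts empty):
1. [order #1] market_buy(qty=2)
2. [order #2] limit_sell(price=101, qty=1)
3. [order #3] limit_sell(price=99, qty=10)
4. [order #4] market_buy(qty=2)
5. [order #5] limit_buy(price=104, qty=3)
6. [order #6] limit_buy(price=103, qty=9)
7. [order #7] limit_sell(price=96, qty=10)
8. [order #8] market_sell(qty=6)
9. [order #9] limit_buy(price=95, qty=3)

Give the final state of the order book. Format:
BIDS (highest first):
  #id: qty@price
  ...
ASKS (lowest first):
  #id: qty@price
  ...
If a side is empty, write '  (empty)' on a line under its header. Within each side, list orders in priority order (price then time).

Answer: BIDS (highest first):
  #9: 3@95
ASKS (lowest first):
  #7: 7@96

Derivation:
After op 1 [order #1] market_buy(qty=2): fills=none; bids=[-] asks=[-]
After op 2 [order #2] limit_sell(price=101, qty=1): fills=none; bids=[-] asks=[#2:1@101]
After op 3 [order #3] limit_sell(price=99, qty=10): fills=none; bids=[-] asks=[#3:10@99 #2:1@101]
After op 4 [order #4] market_buy(qty=2): fills=#4x#3:2@99; bids=[-] asks=[#3:8@99 #2:1@101]
After op 5 [order #5] limit_buy(price=104, qty=3): fills=#5x#3:3@99; bids=[-] asks=[#3:5@99 #2:1@101]
After op 6 [order #6] limit_buy(price=103, qty=9): fills=#6x#3:5@99 #6x#2:1@101; bids=[#6:3@103] asks=[-]
After op 7 [order #7] limit_sell(price=96, qty=10): fills=#6x#7:3@103; bids=[-] asks=[#7:7@96]
After op 8 [order #8] market_sell(qty=6): fills=none; bids=[-] asks=[#7:7@96]
After op 9 [order #9] limit_buy(price=95, qty=3): fills=none; bids=[#9:3@95] asks=[#7:7@96]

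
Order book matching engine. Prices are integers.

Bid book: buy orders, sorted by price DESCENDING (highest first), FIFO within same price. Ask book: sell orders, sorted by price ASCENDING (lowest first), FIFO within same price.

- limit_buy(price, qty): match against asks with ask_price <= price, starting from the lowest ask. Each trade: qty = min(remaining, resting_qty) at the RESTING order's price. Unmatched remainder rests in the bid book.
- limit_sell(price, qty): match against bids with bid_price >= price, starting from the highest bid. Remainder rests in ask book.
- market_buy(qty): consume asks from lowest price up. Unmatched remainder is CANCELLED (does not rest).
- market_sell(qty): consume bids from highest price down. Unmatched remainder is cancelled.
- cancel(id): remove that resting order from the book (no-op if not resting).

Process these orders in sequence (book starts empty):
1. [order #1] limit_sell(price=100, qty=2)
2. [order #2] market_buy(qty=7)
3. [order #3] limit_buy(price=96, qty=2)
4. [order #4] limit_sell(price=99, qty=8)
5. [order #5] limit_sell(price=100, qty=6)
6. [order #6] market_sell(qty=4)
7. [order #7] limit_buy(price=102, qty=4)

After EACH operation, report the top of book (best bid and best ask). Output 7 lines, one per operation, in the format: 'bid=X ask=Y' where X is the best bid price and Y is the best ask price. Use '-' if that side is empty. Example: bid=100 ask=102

After op 1 [order #1] limit_sell(price=100, qty=2): fills=none; bids=[-] asks=[#1:2@100]
After op 2 [order #2] market_buy(qty=7): fills=#2x#1:2@100; bids=[-] asks=[-]
After op 3 [order #3] limit_buy(price=96, qty=2): fills=none; bids=[#3:2@96] asks=[-]
After op 4 [order #4] limit_sell(price=99, qty=8): fills=none; bids=[#3:2@96] asks=[#4:8@99]
After op 5 [order #5] limit_sell(price=100, qty=6): fills=none; bids=[#3:2@96] asks=[#4:8@99 #5:6@100]
After op 6 [order #6] market_sell(qty=4): fills=#3x#6:2@96; bids=[-] asks=[#4:8@99 #5:6@100]
After op 7 [order #7] limit_buy(price=102, qty=4): fills=#7x#4:4@99; bids=[-] asks=[#4:4@99 #5:6@100]

Answer: bid=- ask=100
bid=- ask=-
bid=96 ask=-
bid=96 ask=99
bid=96 ask=99
bid=- ask=99
bid=- ask=99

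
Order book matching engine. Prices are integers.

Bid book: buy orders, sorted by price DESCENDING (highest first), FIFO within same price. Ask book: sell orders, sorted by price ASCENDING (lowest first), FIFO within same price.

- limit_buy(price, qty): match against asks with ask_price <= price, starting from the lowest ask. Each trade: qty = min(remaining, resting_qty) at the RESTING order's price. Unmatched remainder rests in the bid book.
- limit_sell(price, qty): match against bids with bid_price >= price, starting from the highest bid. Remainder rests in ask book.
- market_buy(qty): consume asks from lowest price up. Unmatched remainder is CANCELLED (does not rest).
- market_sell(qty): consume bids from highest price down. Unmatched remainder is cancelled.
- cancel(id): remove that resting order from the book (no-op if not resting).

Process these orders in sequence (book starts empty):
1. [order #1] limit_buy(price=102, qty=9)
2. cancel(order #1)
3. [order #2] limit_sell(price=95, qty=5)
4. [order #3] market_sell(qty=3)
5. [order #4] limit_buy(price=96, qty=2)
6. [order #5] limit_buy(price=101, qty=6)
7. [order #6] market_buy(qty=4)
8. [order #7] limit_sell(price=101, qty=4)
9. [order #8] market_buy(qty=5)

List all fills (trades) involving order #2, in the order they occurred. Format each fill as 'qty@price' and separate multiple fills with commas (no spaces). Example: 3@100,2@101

After op 1 [order #1] limit_buy(price=102, qty=9): fills=none; bids=[#1:9@102] asks=[-]
After op 2 cancel(order #1): fills=none; bids=[-] asks=[-]
After op 3 [order #2] limit_sell(price=95, qty=5): fills=none; bids=[-] asks=[#2:5@95]
After op 4 [order #3] market_sell(qty=3): fills=none; bids=[-] asks=[#2:5@95]
After op 5 [order #4] limit_buy(price=96, qty=2): fills=#4x#2:2@95; bids=[-] asks=[#2:3@95]
After op 6 [order #5] limit_buy(price=101, qty=6): fills=#5x#2:3@95; bids=[#5:3@101] asks=[-]
After op 7 [order #6] market_buy(qty=4): fills=none; bids=[#5:3@101] asks=[-]
After op 8 [order #7] limit_sell(price=101, qty=4): fills=#5x#7:3@101; bids=[-] asks=[#7:1@101]
After op 9 [order #8] market_buy(qty=5): fills=#8x#7:1@101; bids=[-] asks=[-]

Answer: 2@95,3@95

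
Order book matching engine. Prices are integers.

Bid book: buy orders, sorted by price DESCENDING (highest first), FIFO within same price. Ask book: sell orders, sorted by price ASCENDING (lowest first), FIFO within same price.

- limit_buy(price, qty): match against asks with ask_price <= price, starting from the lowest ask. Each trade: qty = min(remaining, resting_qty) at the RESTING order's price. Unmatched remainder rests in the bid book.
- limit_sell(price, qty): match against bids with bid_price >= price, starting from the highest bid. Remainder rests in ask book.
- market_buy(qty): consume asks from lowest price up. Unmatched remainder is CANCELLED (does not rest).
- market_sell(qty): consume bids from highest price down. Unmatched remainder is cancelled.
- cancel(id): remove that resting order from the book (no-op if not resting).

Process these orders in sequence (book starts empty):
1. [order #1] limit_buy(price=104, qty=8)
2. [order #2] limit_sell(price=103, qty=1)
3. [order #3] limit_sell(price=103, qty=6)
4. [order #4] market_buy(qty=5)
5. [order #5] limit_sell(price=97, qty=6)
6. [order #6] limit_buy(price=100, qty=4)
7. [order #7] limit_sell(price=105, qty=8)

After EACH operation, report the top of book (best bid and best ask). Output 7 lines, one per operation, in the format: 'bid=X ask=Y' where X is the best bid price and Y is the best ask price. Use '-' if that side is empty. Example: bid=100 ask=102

After op 1 [order #1] limit_buy(price=104, qty=8): fills=none; bids=[#1:8@104] asks=[-]
After op 2 [order #2] limit_sell(price=103, qty=1): fills=#1x#2:1@104; bids=[#1:7@104] asks=[-]
After op 3 [order #3] limit_sell(price=103, qty=6): fills=#1x#3:6@104; bids=[#1:1@104] asks=[-]
After op 4 [order #4] market_buy(qty=5): fills=none; bids=[#1:1@104] asks=[-]
After op 5 [order #5] limit_sell(price=97, qty=6): fills=#1x#5:1@104; bids=[-] asks=[#5:5@97]
After op 6 [order #6] limit_buy(price=100, qty=4): fills=#6x#5:4@97; bids=[-] asks=[#5:1@97]
After op 7 [order #7] limit_sell(price=105, qty=8): fills=none; bids=[-] asks=[#5:1@97 #7:8@105]

Answer: bid=104 ask=-
bid=104 ask=-
bid=104 ask=-
bid=104 ask=-
bid=- ask=97
bid=- ask=97
bid=- ask=97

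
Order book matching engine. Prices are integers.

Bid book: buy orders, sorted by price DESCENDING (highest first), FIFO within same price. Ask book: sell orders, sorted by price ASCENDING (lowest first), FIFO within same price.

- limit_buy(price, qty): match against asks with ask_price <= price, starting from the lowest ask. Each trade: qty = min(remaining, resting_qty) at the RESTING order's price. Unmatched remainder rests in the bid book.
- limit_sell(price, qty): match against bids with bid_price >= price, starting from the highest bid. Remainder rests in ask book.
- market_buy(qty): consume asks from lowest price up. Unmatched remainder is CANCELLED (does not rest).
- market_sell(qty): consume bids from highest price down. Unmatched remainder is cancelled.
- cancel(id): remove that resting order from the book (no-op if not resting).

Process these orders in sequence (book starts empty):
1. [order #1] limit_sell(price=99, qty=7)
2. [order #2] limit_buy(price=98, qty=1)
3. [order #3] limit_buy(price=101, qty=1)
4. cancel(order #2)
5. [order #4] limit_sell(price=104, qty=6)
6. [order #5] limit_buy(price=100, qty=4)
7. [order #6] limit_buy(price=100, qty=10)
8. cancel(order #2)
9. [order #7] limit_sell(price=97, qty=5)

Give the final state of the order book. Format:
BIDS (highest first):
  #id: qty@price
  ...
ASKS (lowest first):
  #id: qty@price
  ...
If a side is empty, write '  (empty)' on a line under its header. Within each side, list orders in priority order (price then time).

Answer: BIDS (highest first):
  #6: 3@100
ASKS (lowest first):
  #4: 6@104

Derivation:
After op 1 [order #1] limit_sell(price=99, qty=7): fills=none; bids=[-] asks=[#1:7@99]
After op 2 [order #2] limit_buy(price=98, qty=1): fills=none; bids=[#2:1@98] asks=[#1:7@99]
After op 3 [order #3] limit_buy(price=101, qty=1): fills=#3x#1:1@99; bids=[#2:1@98] asks=[#1:6@99]
After op 4 cancel(order #2): fills=none; bids=[-] asks=[#1:6@99]
After op 5 [order #4] limit_sell(price=104, qty=6): fills=none; bids=[-] asks=[#1:6@99 #4:6@104]
After op 6 [order #5] limit_buy(price=100, qty=4): fills=#5x#1:4@99; bids=[-] asks=[#1:2@99 #4:6@104]
After op 7 [order #6] limit_buy(price=100, qty=10): fills=#6x#1:2@99; bids=[#6:8@100] asks=[#4:6@104]
After op 8 cancel(order #2): fills=none; bids=[#6:8@100] asks=[#4:6@104]
After op 9 [order #7] limit_sell(price=97, qty=5): fills=#6x#7:5@100; bids=[#6:3@100] asks=[#4:6@104]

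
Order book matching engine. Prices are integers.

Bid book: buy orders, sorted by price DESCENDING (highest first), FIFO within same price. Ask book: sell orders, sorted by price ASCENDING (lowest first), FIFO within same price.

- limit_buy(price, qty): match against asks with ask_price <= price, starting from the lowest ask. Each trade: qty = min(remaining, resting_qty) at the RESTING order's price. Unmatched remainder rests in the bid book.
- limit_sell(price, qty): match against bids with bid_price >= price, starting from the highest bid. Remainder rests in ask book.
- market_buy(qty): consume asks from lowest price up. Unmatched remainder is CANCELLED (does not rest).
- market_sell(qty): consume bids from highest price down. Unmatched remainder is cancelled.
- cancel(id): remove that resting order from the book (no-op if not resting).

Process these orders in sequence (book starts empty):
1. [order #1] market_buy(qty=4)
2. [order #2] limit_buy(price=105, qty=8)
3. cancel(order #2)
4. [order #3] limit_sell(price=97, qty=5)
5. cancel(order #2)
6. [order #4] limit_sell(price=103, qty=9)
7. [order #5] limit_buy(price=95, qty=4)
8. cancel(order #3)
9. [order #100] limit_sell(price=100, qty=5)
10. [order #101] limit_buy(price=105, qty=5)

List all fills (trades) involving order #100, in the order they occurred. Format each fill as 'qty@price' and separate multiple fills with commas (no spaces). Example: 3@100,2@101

Answer: 5@100

Derivation:
After op 1 [order #1] market_buy(qty=4): fills=none; bids=[-] asks=[-]
After op 2 [order #2] limit_buy(price=105, qty=8): fills=none; bids=[#2:8@105] asks=[-]
After op 3 cancel(order #2): fills=none; bids=[-] asks=[-]
After op 4 [order #3] limit_sell(price=97, qty=5): fills=none; bids=[-] asks=[#3:5@97]
After op 5 cancel(order #2): fills=none; bids=[-] asks=[#3:5@97]
After op 6 [order #4] limit_sell(price=103, qty=9): fills=none; bids=[-] asks=[#3:5@97 #4:9@103]
After op 7 [order #5] limit_buy(price=95, qty=4): fills=none; bids=[#5:4@95] asks=[#3:5@97 #4:9@103]
After op 8 cancel(order #3): fills=none; bids=[#5:4@95] asks=[#4:9@103]
After op 9 [order #100] limit_sell(price=100, qty=5): fills=none; bids=[#5:4@95] asks=[#100:5@100 #4:9@103]
After op 10 [order #101] limit_buy(price=105, qty=5): fills=#101x#100:5@100; bids=[#5:4@95] asks=[#4:9@103]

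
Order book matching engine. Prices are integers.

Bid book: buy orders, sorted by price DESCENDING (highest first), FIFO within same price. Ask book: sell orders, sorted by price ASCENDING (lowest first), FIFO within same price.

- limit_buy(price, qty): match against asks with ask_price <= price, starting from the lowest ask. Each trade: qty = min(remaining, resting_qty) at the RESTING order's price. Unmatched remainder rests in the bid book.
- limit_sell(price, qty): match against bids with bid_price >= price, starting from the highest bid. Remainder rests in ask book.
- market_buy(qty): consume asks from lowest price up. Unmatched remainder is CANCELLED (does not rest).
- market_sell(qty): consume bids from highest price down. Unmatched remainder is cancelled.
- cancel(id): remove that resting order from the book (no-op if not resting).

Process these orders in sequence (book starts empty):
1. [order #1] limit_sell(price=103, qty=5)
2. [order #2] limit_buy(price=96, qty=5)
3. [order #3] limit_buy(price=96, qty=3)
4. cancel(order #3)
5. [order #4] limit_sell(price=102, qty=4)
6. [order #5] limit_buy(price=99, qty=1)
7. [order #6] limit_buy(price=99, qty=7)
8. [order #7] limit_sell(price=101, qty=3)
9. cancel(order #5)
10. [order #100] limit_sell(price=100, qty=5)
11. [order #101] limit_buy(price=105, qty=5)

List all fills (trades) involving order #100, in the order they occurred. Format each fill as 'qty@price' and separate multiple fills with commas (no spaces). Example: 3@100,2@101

Answer: 5@100

Derivation:
After op 1 [order #1] limit_sell(price=103, qty=5): fills=none; bids=[-] asks=[#1:5@103]
After op 2 [order #2] limit_buy(price=96, qty=5): fills=none; bids=[#2:5@96] asks=[#1:5@103]
After op 3 [order #3] limit_buy(price=96, qty=3): fills=none; bids=[#2:5@96 #3:3@96] asks=[#1:5@103]
After op 4 cancel(order #3): fills=none; bids=[#2:5@96] asks=[#1:5@103]
After op 5 [order #4] limit_sell(price=102, qty=4): fills=none; bids=[#2:5@96] asks=[#4:4@102 #1:5@103]
After op 6 [order #5] limit_buy(price=99, qty=1): fills=none; bids=[#5:1@99 #2:5@96] asks=[#4:4@102 #1:5@103]
After op 7 [order #6] limit_buy(price=99, qty=7): fills=none; bids=[#5:1@99 #6:7@99 #2:5@96] asks=[#4:4@102 #1:5@103]
After op 8 [order #7] limit_sell(price=101, qty=3): fills=none; bids=[#5:1@99 #6:7@99 #2:5@96] asks=[#7:3@101 #4:4@102 #1:5@103]
After op 9 cancel(order #5): fills=none; bids=[#6:7@99 #2:5@96] asks=[#7:3@101 #4:4@102 #1:5@103]
After op 10 [order #100] limit_sell(price=100, qty=5): fills=none; bids=[#6:7@99 #2:5@96] asks=[#100:5@100 #7:3@101 #4:4@102 #1:5@103]
After op 11 [order #101] limit_buy(price=105, qty=5): fills=#101x#100:5@100; bids=[#6:7@99 #2:5@96] asks=[#7:3@101 #4:4@102 #1:5@103]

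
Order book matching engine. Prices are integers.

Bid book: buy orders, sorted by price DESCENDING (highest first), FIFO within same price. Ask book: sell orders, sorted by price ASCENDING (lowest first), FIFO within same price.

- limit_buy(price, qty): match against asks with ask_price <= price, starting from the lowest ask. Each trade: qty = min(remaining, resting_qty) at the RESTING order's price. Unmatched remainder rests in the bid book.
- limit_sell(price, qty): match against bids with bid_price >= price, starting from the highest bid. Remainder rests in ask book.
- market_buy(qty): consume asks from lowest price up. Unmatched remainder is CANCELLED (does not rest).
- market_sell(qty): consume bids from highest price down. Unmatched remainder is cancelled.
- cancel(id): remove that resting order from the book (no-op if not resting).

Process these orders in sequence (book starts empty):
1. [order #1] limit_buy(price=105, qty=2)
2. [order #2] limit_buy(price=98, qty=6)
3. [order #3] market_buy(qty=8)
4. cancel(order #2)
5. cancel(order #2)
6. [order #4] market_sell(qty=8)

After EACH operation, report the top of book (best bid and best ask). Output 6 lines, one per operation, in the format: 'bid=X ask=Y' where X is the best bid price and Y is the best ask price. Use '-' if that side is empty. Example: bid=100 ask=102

Answer: bid=105 ask=-
bid=105 ask=-
bid=105 ask=-
bid=105 ask=-
bid=105 ask=-
bid=- ask=-

Derivation:
After op 1 [order #1] limit_buy(price=105, qty=2): fills=none; bids=[#1:2@105] asks=[-]
After op 2 [order #2] limit_buy(price=98, qty=6): fills=none; bids=[#1:2@105 #2:6@98] asks=[-]
After op 3 [order #3] market_buy(qty=8): fills=none; bids=[#1:2@105 #2:6@98] asks=[-]
After op 4 cancel(order #2): fills=none; bids=[#1:2@105] asks=[-]
After op 5 cancel(order #2): fills=none; bids=[#1:2@105] asks=[-]
After op 6 [order #4] market_sell(qty=8): fills=#1x#4:2@105; bids=[-] asks=[-]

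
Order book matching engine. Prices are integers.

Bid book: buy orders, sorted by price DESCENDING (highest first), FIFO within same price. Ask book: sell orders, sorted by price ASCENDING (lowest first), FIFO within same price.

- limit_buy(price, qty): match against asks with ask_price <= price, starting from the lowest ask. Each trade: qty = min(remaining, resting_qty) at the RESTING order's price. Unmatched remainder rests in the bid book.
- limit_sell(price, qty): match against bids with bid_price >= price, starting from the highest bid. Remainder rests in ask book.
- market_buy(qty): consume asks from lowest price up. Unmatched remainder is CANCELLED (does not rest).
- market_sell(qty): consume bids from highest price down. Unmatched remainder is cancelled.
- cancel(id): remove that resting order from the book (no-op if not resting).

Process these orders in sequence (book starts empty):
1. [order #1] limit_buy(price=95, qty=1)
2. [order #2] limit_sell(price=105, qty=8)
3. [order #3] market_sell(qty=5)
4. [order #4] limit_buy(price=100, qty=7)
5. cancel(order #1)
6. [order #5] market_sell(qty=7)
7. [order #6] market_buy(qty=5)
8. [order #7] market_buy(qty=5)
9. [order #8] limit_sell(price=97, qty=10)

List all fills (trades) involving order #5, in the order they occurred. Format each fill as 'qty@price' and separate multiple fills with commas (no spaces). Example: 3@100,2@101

Answer: 7@100

Derivation:
After op 1 [order #1] limit_buy(price=95, qty=1): fills=none; bids=[#1:1@95] asks=[-]
After op 2 [order #2] limit_sell(price=105, qty=8): fills=none; bids=[#1:1@95] asks=[#2:8@105]
After op 3 [order #3] market_sell(qty=5): fills=#1x#3:1@95; bids=[-] asks=[#2:8@105]
After op 4 [order #4] limit_buy(price=100, qty=7): fills=none; bids=[#4:7@100] asks=[#2:8@105]
After op 5 cancel(order #1): fills=none; bids=[#4:7@100] asks=[#2:8@105]
After op 6 [order #5] market_sell(qty=7): fills=#4x#5:7@100; bids=[-] asks=[#2:8@105]
After op 7 [order #6] market_buy(qty=5): fills=#6x#2:5@105; bids=[-] asks=[#2:3@105]
After op 8 [order #7] market_buy(qty=5): fills=#7x#2:3@105; bids=[-] asks=[-]
After op 9 [order #8] limit_sell(price=97, qty=10): fills=none; bids=[-] asks=[#8:10@97]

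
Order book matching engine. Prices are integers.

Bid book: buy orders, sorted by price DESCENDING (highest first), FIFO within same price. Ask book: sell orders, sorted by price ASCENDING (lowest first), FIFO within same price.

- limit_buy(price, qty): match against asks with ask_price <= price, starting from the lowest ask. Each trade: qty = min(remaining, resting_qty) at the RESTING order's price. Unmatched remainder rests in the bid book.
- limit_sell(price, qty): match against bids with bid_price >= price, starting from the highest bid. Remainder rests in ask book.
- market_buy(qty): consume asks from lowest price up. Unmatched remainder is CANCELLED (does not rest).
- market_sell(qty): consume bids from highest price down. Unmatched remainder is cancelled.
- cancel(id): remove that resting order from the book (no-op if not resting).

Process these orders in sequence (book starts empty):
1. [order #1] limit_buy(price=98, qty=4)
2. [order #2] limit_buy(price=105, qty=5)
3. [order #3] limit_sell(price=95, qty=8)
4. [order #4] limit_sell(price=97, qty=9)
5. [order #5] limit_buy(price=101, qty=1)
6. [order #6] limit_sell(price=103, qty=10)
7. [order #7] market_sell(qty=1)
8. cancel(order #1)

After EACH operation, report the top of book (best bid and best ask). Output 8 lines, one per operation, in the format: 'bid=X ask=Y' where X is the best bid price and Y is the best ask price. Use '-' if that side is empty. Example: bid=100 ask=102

Answer: bid=98 ask=-
bid=105 ask=-
bid=98 ask=-
bid=- ask=97
bid=- ask=97
bid=- ask=97
bid=- ask=97
bid=- ask=97

Derivation:
After op 1 [order #1] limit_buy(price=98, qty=4): fills=none; bids=[#1:4@98] asks=[-]
After op 2 [order #2] limit_buy(price=105, qty=5): fills=none; bids=[#2:5@105 #1:4@98] asks=[-]
After op 3 [order #3] limit_sell(price=95, qty=8): fills=#2x#3:5@105 #1x#3:3@98; bids=[#1:1@98] asks=[-]
After op 4 [order #4] limit_sell(price=97, qty=9): fills=#1x#4:1@98; bids=[-] asks=[#4:8@97]
After op 5 [order #5] limit_buy(price=101, qty=1): fills=#5x#4:1@97; bids=[-] asks=[#4:7@97]
After op 6 [order #6] limit_sell(price=103, qty=10): fills=none; bids=[-] asks=[#4:7@97 #6:10@103]
After op 7 [order #7] market_sell(qty=1): fills=none; bids=[-] asks=[#4:7@97 #6:10@103]
After op 8 cancel(order #1): fills=none; bids=[-] asks=[#4:7@97 #6:10@103]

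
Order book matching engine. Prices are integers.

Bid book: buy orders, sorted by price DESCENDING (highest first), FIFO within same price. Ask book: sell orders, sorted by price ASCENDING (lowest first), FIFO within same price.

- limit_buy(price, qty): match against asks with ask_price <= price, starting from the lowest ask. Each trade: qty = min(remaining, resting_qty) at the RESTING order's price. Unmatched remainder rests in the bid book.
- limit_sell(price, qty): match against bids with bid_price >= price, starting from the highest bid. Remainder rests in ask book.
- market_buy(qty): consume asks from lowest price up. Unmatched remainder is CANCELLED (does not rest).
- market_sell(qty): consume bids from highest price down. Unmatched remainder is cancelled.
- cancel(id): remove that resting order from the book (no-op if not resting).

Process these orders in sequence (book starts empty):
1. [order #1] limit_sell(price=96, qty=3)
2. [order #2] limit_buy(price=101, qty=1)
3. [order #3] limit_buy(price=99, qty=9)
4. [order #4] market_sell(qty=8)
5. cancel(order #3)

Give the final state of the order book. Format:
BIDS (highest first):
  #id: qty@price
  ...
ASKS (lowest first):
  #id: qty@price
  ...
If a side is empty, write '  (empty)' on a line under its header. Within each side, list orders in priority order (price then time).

Answer: BIDS (highest first):
  (empty)
ASKS (lowest first):
  (empty)

Derivation:
After op 1 [order #1] limit_sell(price=96, qty=3): fills=none; bids=[-] asks=[#1:3@96]
After op 2 [order #2] limit_buy(price=101, qty=1): fills=#2x#1:1@96; bids=[-] asks=[#1:2@96]
After op 3 [order #3] limit_buy(price=99, qty=9): fills=#3x#1:2@96; bids=[#3:7@99] asks=[-]
After op 4 [order #4] market_sell(qty=8): fills=#3x#4:7@99; bids=[-] asks=[-]
After op 5 cancel(order #3): fills=none; bids=[-] asks=[-]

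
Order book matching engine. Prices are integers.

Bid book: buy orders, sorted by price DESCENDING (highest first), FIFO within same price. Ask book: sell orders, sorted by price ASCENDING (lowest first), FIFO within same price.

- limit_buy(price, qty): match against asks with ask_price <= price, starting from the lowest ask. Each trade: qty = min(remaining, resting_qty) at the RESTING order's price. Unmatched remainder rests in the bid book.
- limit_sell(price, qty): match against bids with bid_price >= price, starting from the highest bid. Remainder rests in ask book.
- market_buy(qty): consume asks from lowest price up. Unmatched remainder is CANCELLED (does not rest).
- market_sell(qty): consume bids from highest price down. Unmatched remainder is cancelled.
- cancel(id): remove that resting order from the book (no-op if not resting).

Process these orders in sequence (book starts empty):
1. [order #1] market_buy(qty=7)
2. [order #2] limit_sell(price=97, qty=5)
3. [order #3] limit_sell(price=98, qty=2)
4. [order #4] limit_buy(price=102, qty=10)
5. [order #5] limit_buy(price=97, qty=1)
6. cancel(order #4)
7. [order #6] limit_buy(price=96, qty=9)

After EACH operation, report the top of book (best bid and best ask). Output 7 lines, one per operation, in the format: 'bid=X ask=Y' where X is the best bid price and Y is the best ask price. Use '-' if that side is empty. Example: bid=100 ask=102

After op 1 [order #1] market_buy(qty=7): fills=none; bids=[-] asks=[-]
After op 2 [order #2] limit_sell(price=97, qty=5): fills=none; bids=[-] asks=[#2:5@97]
After op 3 [order #3] limit_sell(price=98, qty=2): fills=none; bids=[-] asks=[#2:5@97 #3:2@98]
After op 4 [order #4] limit_buy(price=102, qty=10): fills=#4x#2:5@97 #4x#3:2@98; bids=[#4:3@102] asks=[-]
After op 5 [order #5] limit_buy(price=97, qty=1): fills=none; bids=[#4:3@102 #5:1@97] asks=[-]
After op 6 cancel(order #4): fills=none; bids=[#5:1@97] asks=[-]
After op 7 [order #6] limit_buy(price=96, qty=9): fills=none; bids=[#5:1@97 #6:9@96] asks=[-]

Answer: bid=- ask=-
bid=- ask=97
bid=- ask=97
bid=102 ask=-
bid=102 ask=-
bid=97 ask=-
bid=97 ask=-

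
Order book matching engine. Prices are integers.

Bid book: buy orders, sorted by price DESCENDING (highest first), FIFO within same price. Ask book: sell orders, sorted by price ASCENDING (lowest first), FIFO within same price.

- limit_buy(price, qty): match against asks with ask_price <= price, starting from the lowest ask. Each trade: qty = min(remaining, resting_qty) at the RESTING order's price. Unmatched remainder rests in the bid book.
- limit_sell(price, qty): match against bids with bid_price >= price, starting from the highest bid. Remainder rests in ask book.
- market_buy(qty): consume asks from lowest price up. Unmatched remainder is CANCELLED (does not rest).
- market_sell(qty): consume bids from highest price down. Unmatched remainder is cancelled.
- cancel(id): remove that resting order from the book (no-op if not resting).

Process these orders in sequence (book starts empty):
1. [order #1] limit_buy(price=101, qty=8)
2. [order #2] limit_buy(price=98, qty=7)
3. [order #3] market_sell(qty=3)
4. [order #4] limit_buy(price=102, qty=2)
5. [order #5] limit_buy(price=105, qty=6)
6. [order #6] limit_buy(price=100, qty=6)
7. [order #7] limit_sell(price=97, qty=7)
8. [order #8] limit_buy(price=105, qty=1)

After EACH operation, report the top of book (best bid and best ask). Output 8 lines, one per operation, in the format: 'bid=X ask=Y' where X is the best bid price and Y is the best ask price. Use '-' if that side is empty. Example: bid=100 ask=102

After op 1 [order #1] limit_buy(price=101, qty=8): fills=none; bids=[#1:8@101] asks=[-]
After op 2 [order #2] limit_buy(price=98, qty=7): fills=none; bids=[#1:8@101 #2:7@98] asks=[-]
After op 3 [order #3] market_sell(qty=3): fills=#1x#3:3@101; bids=[#1:5@101 #2:7@98] asks=[-]
After op 4 [order #4] limit_buy(price=102, qty=2): fills=none; bids=[#4:2@102 #1:5@101 #2:7@98] asks=[-]
After op 5 [order #5] limit_buy(price=105, qty=6): fills=none; bids=[#5:6@105 #4:2@102 #1:5@101 #2:7@98] asks=[-]
After op 6 [order #6] limit_buy(price=100, qty=6): fills=none; bids=[#5:6@105 #4:2@102 #1:5@101 #6:6@100 #2:7@98] asks=[-]
After op 7 [order #7] limit_sell(price=97, qty=7): fills=#5x#7:6@105 #4x#7:1@102; bids=[#4:1@102 #1:5@101 #6:6@100 #2:7@98] asks=[-]
After op 8 [order #8] limit_buy(price=105, qty=1): fills=none; bids=[#8:1@105 #4:1@102 #1:5@101 #6:6@100 #2:7@98] asks=[-]

Answer: bid=101 ask=-
bid=101 ask=-
bid=101 ask=-
bid=102 ask=-
bid=105 ask=-
bid=105 ask=-
bid=102 ask=-
bid=105 ask=-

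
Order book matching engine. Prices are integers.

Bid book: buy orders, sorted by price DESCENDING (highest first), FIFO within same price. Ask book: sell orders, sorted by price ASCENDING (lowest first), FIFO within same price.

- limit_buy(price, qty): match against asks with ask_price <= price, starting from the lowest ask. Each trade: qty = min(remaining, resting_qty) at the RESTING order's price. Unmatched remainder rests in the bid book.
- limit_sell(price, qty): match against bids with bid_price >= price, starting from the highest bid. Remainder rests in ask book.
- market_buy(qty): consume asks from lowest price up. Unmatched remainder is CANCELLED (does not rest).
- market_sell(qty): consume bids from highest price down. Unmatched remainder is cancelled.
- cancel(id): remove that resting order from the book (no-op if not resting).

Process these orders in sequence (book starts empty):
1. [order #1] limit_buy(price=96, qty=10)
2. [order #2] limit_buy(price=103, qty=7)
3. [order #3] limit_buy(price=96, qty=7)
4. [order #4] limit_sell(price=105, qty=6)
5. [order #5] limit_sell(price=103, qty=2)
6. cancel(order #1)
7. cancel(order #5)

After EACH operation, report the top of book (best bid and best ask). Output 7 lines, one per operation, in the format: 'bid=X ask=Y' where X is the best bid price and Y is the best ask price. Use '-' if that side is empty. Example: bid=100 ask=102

After op 1 [order #1] limit_buy(price=96, qty=10): fills=none; bids=[#1:10@96] asks=[-]
After op 2 [order #2] limit_buy(price=103, qty=7): fills=none; bids=[#2:7@103 #1:10@96] asks=[-]
After op 3 [order #3] limit_buy(price=96, qty=7): fills=none; bids=[#2:7@103 #1:10@96 #3:7@96] asks=[-]
After op 4 [order #4] limit_sell(price=105, qty=6): fills=none; bids=[#2:7@103 #1:10@96 #3:7@96] asks=[#4:6@105]
After op 5 [order #5] limit_sell(price=103, qty=2): fills=#2x#5:2@103; bids=[#2:5@103 #1:10@96 #3:7@96] asks=[#4:6@105]
After op 6 cancel(order #1): fills=none; bids=[#2:5@103 #3:7@96] asks=[#4:6@105]
After op 7 cancel(order #5): fills=none; bids=[#2:5@103 #3:7@96] asks=[#4:6@105]

Answer: bid=96 ask=-
bid=103 ask=-
bid=103 ask=-
bid=103 ask=105
bid=103 ask=105
bid=103 ask=105
bid=103 ask=105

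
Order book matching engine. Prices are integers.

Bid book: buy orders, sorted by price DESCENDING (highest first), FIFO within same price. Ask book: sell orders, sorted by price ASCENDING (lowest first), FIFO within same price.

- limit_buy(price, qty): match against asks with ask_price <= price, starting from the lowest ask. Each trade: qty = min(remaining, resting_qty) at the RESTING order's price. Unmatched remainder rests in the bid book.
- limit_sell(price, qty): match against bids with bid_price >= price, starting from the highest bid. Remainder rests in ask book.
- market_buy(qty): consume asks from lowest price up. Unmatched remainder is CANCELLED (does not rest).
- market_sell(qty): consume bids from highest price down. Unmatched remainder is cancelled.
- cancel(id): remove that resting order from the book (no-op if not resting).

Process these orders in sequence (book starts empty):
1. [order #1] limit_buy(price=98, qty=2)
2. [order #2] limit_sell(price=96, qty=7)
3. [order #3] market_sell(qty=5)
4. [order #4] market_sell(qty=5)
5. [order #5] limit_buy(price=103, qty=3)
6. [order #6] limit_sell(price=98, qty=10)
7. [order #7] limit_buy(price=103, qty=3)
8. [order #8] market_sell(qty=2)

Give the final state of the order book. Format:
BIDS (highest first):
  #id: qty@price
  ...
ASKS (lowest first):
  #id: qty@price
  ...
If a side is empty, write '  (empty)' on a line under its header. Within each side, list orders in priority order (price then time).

Answer: BIDS (highest first):
  (empty)
ASKS (lowest first):
  #6: 9@98

Derivation:
After op 1 [order #1] limit_buy(price=98, qty=2): fills=none; bids=[#1:2@98] asks=[-]
After op 2 [order #2] limit_sell(price=96, qty=7): fills=#1x#2:2@98; bids=[-] asks=[#2:5@96]
After op 3 [order #3] market_sell(qty=5): fills=none; bids=[-] asks=[#2:5@96]
After op 4 [order #4] market_sell(qty=5): fills=none; bids=[-] asks=[#2:5@96]
After op 5 [order #5] limit_buy(price=103, qty=3): fills=#5x#2:3@96; bids=[-] asks=[#2:2@96]
After op 6 [order #6] limit_sell(price=98, qty=10): fills=none; bids=[-] asks=[#2:2@96 #6:10@98]
After op 7 [order #7] limit_buy(price=103, qty=3): fills=#7x#2:2@96 #7x#6:1@98; bids=[-] asks=[#6:9@98]
After op 8 [order #8] market_sell(qty=2): fills=none; bids=[-] asks=[#6:9@98]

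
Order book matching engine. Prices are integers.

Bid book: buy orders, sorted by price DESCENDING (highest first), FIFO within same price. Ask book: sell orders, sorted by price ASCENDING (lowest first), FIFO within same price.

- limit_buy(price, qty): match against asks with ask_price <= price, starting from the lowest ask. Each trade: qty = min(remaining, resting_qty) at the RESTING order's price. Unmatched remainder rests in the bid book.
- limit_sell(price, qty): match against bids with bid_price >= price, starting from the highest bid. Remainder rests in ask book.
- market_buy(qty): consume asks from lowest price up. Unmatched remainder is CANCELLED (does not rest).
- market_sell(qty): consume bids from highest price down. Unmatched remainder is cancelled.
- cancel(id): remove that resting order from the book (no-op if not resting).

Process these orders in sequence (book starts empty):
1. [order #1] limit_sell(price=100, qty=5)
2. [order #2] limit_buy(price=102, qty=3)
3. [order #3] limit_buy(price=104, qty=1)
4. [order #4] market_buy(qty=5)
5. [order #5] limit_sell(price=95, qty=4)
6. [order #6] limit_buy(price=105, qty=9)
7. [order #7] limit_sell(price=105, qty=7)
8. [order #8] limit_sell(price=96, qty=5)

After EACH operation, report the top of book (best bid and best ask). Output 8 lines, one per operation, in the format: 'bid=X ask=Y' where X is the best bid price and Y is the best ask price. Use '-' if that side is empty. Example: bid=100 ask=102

After op 1 [order #1] limit_sell(price=100, qty=5): fills=none; bids=[-] asks=[#1:5@100]
After op 2 [order #2] limit_buy(price=102, qty=3): fills=#2x#1:3@100; bids=[-] asks=[#1:2@100]
After op 3 [order #3] limit_buy(price=104, qty=1): fills=#3x#1:1@100; bids=[-] asks=[#1:1@100]
After op 4 [order #4] market_buy(qty=5): fills=#4x#1:1@100; bids=[-] asks=[-]
After op 5 [order #5] limit_sell(price=95, qty=4): fills=none; bids=[-] asks=[#5:4@95]
After op 6 [order #6] limit_buy(price=105, qty=9): fills=#6x#5:4@95; bids=[#6:5@105] asks=[-]
After op 7 [order #7] limit_sell(price=105, qty=7): fills=#6x#7:5@105; bids=[-] asks=[#7:2@105]
After op 8 [order #8] limit_sell(price=96, qty=5): fills=none; bids=[-] asks=[#8:5@96 #7:2@105]

Answer: bid=- ask=100
bid=- ask=100
bid=- ask=100
bid=- ask=-
bid=- ask=95
bid=105 ask=-
bid=- ask=105
bid=- ask=96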